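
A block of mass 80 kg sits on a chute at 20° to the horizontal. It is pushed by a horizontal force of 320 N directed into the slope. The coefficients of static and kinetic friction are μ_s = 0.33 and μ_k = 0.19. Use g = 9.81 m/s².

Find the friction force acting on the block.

The horizontal push has a component P sin θ into the surface, so N = m g cos θ + P sin θ = 737.5 + 109.4 = 846.9 N.
Parallel to the incline: P cos θ − m g sin θ = 300.7 − 268.4 = 32.28 N; the friction needed to balance this is 32.28 N acting down the slope.
The limit of static friction is μ_s N = 279.5 N.
|f_req| = 32.28 ≤ 279.5 N → the block is in equilibrium; friction equals the required value.

f ≈ 32.3 N (down the incline)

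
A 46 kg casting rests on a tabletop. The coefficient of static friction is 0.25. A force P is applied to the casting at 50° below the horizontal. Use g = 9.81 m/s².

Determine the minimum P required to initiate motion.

N = m g + P sin α (the push presses the casting into the tabletop).
At impending slip, P cos α = μ_s N = μ_s (m g + P sin α).
Solving: P (cos α − μ_s sin α) = μ_s m g → P = 0.25×451/(cos 50° − 0.25 sin 50°) = 113/0.4513 = 250 N.

P ≈ 250 N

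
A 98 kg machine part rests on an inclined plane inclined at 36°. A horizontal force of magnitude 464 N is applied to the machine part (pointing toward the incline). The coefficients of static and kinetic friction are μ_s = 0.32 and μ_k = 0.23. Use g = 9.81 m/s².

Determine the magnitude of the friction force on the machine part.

The horizontal push has a component P sin θ into the surface, so N = m g cos θ + P sin θ = 777.8 + 272.7 = 1051 N.
Along the incline, the net driving force (taking up-slope positive) is P cos θ − m g sin θ = 375.4 − 565.1 = -189.7 N, so equilibrium requires friction f = 189.7 N (up-slope).
Maximum static friction: μ_s N = 0.32 × 1051 = 336.2 N.
|f_req| = 189.7 ≤ 336.2 N → the machine part is in equilibrium; friction equals the required value.

f ≈ 190 N (up the incline)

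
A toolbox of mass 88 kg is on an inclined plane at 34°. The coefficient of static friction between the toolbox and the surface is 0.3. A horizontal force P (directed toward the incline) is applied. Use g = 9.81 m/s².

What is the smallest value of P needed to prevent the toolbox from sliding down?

The toolbox tends to slide down (tan θ > μ_s), so at the point of impending slip friction acts up-slope at its limit: f = μ_s N.
Perpendicular to the incline: N = m g cos θ + P sin θ.
Along the incline: P cos θ + μ_s N = m g sin θ, i.e. P cos θ + μ_s (m g cos θ + P sin θ) = m g sin θ.
Solving, P (cos θ + μ_s sin θ) = m g (sin θ − μ_s cos θ), so P = 863×0.3105/0.9968 = 269 N.

P_min ≈ 269 N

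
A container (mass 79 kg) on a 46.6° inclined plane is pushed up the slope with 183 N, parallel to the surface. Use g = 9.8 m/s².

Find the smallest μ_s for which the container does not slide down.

μ_s,min ≈ 0.713

N = m g cos θ = 531.9 N.
Friction must make up the shortfall along the incline: f = m g sin θ − P = 562.5 − 183 = 379.5 N.
At the threshold f = μ_s N, so μ_s,min = 379.5/531.9 = 0.713.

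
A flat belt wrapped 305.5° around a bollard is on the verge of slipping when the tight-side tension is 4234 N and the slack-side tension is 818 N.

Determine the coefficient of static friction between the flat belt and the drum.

T₂/T₁ = e^{μβ} → μ = ln(T₂/T₁)/β.
β = 305.5° = 5.332 rad.
μ = ln(4234/818)/5.332 = ln(5.176)/5.332 = 0.308.

μ ≈ 0.308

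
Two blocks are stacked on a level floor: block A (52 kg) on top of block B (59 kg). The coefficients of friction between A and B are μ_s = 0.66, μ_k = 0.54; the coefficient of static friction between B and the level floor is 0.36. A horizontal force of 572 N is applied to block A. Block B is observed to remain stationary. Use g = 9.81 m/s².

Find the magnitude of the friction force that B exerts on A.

The normal force B exerts on A is simply A's weight, N₁ = 510.1 N.
So the A–B interface can sustain at most μ_s N₁ = 336.7 N of static friction.
Since P = 572 N > 336.7 N, A slides on B; the A–B friction is kinetic: f₁ = μ_k N₁ = 0.54×510.1 = 275 N.
By Newton's third law B feels 275 N forward from A. With B stationary, the floor's static friction on B balances it: f₂ = 275 N (well within μ_s(m_A+m_B)g = 392 N).

f ≈ 275 N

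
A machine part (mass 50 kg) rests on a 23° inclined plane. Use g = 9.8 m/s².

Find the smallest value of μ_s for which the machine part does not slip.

μ_s,min ≈ 0.424

At the slip threshold m g sin θ = μ_s m g cos θ, so μ_s,min = tan θ.
μ_s,min = tan 23° = 0.424.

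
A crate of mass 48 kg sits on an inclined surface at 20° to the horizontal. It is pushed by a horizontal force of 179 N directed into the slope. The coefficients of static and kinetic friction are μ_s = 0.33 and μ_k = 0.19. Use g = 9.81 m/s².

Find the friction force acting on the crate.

f ≈ 7.15 N (down the incline)

The horizontal push has a component P sin θ into the surface, so N = m g cos θ + P sin θ = 442.5 + 61.22 = 503.7 N.
Along the incline, the net driving force (taking up-slope positive) is P cos θ − m g sin θ = 168.2 − 161.1 = 7.155 N, so equilibrium requires friction f = -7.155 N (down-slope).
Maximum static friction: μ_s N = 0.33 × 503.7 = 166.2 N.
Since 7.155 N is within the 166.2 N limit, the crate stays put and friction is exactly 7.15 N.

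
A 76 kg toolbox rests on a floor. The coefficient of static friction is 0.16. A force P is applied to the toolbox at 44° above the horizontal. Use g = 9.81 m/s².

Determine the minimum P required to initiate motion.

P ≈ 144 N

N = m g − P sin α (the pull lifts the toolbox).
At impending slip, P cos α = μ_s N = μ_s (m g − P sin α).
Solving: P (cos α + μ_s sin α) = μ_s m g → P = 0.16×746/(cos 44° + 0.16 sin 44°) = 119/0.8305 = 144 N.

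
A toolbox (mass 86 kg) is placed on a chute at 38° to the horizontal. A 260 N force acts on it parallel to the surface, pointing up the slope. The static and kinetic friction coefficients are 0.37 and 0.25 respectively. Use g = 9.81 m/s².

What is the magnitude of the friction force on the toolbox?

Normal force: N = m g cos θ = 86 × 9.81 × cos 38° = 664.8 N.
Parallel to the incline, ΣF = 0 gives f = m g sin θ − P = 519.4 − 260 = 259.4 N (up-slope positive).
Static friction can supply at most μ_s N = 246 N.
|259.4| exceeds 246 N, so the toolbox slips down-slope; friction is kinetic, f = μ_k N = 0.25×664.8 = 166 N.

f ≈ 166 N (up the incline)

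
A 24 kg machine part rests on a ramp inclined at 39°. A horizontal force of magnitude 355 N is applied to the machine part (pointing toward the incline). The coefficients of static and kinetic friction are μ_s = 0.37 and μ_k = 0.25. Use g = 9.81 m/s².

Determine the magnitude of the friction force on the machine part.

Normal direction: N = m g cos θ + P sin θ = 406.4 N.
Parallel to the incline: P cos θ − m g sin θ = 275.9 − 148.2 = 127.7 N; the friction needed to balance this is 127.7 N acting down the slope.
Maximum static friction: μ_s N = 0.37 × 406.4 = 150.4 N.
Since 127.7 N is within the 150.4 N limit, the machine part stays put and friction is exactly 128 N.

f ≈ 128 N (down the incline)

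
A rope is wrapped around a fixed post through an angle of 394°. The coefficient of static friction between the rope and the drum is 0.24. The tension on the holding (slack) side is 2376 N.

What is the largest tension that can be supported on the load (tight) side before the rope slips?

T_max ≈ 12400 N

At impending slip the capstan equation gives T₂/T₁ = e^{μβ} with β in radians.
β = 394° × π/180 = 6.877 rad.
e^{μβ} = e^{0.24×6.877} = 5.209.
T₂ = T₁ · e^{μβ} = 2376 × 5.209 = 12400 N.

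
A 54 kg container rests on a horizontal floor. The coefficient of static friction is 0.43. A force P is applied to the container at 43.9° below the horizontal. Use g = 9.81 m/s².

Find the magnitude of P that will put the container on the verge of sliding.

N = m g + P sin α (the push presses the container into the horizontal floor).
At impending slip, P cos α = μ_s N = μ_s (m g + P sin α).
Solving: P (cos α − μ_s sin α) = μ_s m g → P = 0.43×530/(cos 43.9° − 0.43 sin 43.9°) = 228/0.4224 = 539 N.

P ≈ 539 N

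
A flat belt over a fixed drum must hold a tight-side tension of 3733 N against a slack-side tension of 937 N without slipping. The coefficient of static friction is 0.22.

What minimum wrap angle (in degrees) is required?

T₂/T₁ = e^{μβ} → β = ln(T₂/T₁)/μ.
β = ln(3733/937)/0.22 = 1.382/0.22 = 6.283 rad.
In degrees: β = 6.283 × 180/π = 360°.

β_min ≈ 360°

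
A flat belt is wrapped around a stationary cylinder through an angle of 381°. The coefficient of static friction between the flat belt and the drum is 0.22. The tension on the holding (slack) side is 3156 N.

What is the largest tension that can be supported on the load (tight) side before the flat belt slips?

T_max ≈ 13600 N

At impending slip the capstan equation gives T₂/T₁ = e^{μβ} with β in radians.
β = 381° × π/180 = 6.65 rad.
e^{μβ} = e^{0.22×6.65} = 4.319.
T₂ = T₁ · e^{μβ} = 3156 × 4.319 = 13600 N.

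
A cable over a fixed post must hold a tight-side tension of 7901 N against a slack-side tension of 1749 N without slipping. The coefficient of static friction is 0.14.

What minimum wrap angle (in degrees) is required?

T₂/T₁ = e^{μβ} → β = ln(T₂/T₁)/μ.
β = ln(7901/1749)/0.14 = 1.508/0.14 = 10.77 rad.
In degrees: β = 10.77 × 180/π = 617°.

β_min ≈ 617°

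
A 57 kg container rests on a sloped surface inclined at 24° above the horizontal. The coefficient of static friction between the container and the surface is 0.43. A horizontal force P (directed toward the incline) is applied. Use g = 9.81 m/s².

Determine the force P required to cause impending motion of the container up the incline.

At impending motion up the slope, friction acts down-slope at its limit: f = μ_s N.
Perpendicular to the incline: N = m g cos θ + P sin θ.
Along the incline: P cos θ = m g sin θ + μ_s N = m g sin θ + μ_s (m g cos θ + P sin θ).
Solving, P (cos θ − μ_s sin θ) = m g (sin θ + μ_s cos θ), so P = 57×9.81×(sin 24° + 0.43 cos 24°)/(cos 24° − 0.43 sin 24°) = 559×0.7996/0.7386 = 605 N.

P ≈ 605 N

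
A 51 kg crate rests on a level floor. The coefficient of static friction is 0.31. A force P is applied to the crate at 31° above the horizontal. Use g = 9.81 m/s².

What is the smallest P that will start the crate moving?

P ≈ 153 N

N = m g − P sin α (the pull lifts the crate).
At impending slip, P cos α = μ_s N = μ_s (m g − P sin α).
Solving: P (cos α + μ_s sin α) = μ_s m g → P = 0.31×500/(cos 31° + 0.31 sin 31°) = 155/1.017 = 153 N.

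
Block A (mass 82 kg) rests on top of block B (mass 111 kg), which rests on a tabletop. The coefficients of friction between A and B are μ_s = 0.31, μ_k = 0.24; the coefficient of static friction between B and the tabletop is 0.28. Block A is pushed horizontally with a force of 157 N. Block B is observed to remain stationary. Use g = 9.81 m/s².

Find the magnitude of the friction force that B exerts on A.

Between the blocks, N₁ = m_A g = 804.4 N.
So the A–B interface can sustain at most μ_s N₁ = 249.4 N of static friction.
Since P = 157 N ≤ 249.4 N, A does not slip on B; friction on A equals P = 157 N.
By Newton's third law B feels 157 N forward from A. With B stationary, the floor's static friction on B balances it: f₂ = 157 N (well within μ_s(m_A+m_B)g = 530.1 N).

f ≈ 157 N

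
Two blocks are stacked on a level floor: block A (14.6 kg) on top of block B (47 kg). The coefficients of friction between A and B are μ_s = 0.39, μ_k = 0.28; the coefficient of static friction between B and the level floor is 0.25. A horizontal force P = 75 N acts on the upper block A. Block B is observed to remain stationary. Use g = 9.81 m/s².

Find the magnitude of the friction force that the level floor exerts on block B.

Normal force at the A–B interface: N₁ = m_A g = 143.2 N.
So the A–B interface can sustain at most μ_s N₁ = 55.86 N of static friction.
Since P = 75 N > 55.86 N, A slides on B; the A–B friction is kinetic: f₁ = μ_k N₁ = 0.28×143.2 = 40.1 N.
B experiences an equal 40.1 N forward from A (third law). B is in equilibrium, so the floor supplies f₂ = 40.1 N of static friction (limit μ_s(m_A+m_B)g = 151.1 N, not exceeded).

f ≈ 40.1 N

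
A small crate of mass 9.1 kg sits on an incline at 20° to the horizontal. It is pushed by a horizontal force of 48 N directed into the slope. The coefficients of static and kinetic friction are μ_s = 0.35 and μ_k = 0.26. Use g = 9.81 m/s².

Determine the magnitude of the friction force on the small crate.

The horizontal push has a component P sin θ into the surface, so N = m g cos θ + P sin θ = 83.89 + 16.42 = 100.3 N.
Parallel to the incline: P cos θ − m g sin θ = 45.11 − 30.53 = 14.57 N; the friction needed to balance this is 14.57 N acting down the slope.
The limit of static friction is μ_s N = 35.11 N.
Since 14.57 N is within the 35.11 N limit, the small crate stays put and friction is exactly 14.6 N.

f ≈ 14.6 N (down the incline)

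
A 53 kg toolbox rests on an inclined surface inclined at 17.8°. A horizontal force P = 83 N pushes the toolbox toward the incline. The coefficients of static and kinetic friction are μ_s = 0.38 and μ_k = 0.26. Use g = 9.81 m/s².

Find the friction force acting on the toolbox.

f ≈ 79.9 N (up the incline)

Resolve perpendicular to the incline: N = m g cos θ + P sin θ = 53×9.81×cos 17.8° + 83×sin 17.8° = 520.4 N.
Parallel to the incline: P cos θ − m g sin θ = 79.03 − 158.9 = -79.91 N; the friction needed to balance this is 79.91 N acting up the slope.
The limit of static friction is μ_s N = 197.8 N.
Since 79.91 N is within the 197.8 N limit, the toolbox stays put and friction is exactly 79.9 N.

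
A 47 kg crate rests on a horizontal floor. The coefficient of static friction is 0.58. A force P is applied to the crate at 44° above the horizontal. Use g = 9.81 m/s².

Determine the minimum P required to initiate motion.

N = m g − P sin α (the pull lifts the crate).
At impending slip, P cos α = μ_s N = μ_s (m g − P sin α).
Solving: P (cos α + μ_s sin α) = μ_s m g → P = 0.58×461/(cos 44° + 0.58 sin 44°) = 267/1.122 = 238 N.

P ≈ 238 N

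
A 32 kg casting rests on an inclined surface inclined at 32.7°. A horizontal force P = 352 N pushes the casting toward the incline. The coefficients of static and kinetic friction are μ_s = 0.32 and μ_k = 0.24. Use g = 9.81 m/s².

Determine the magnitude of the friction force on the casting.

f ≈ 127 N (down the incline)

Resolve perpendicular to the incline: N = m g cos θ + P sin θ = 32×9.81×cos 32.7° + 352×sin 32.7° = 454.3 N.
Along the incline, the net driving force (taking up-slope positive) is P cos θ − m g sin θ = 296.2 − 169.6 = 126.6 N, so equilibrium requires friction f = -126.6 N (down-slope).
Maximum static friction: μ_s N = 0.32 × 454.3 = 145.4 N.
|f_req| = 126.6 ≤ 145.4 N → the casting is in equilibrium; friction equals the required value.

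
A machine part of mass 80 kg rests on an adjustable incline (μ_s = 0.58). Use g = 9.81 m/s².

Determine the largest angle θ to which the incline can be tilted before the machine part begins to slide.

θ_max ≈ 30.1°

At the slip threshold, m g sin θ = μ_s · m g cos θ, so tan θ = μ_s.
θ_max = arctan(0.58) = 30.1°.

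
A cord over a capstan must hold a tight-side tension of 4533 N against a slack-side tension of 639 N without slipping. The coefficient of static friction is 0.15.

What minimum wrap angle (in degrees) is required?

β_min ≈ 748°

T₂/T₁ = e^{μβ} → β = ln(T₂/T₁)/μ.
β = ln(4533/639)/0.15 = 1.959/0.15 = 13.06 rad.
In degrees: β = 13.06 × 180/π = 748°.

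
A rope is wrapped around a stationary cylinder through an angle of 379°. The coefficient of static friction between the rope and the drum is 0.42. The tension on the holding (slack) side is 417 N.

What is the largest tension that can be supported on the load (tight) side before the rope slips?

At impending slip the capstan equation gives T₂/T₁ = e^{μβ} with β in radians.
β = 379° × π/180 = 6.615 rad.
e^{μβ} = e^{0.42×6.615} = 16.09.
T₂ = T₁ · e^{μβ} = 417 × 16.09 = 6710 N.

T_max ≈ 6710 N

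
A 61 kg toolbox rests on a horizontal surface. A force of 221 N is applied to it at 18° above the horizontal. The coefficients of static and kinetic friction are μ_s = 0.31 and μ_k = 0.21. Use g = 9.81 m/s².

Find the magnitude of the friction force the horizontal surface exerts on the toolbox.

f ≈ 111 N

The vertical component of P reduces the normal force: N = m g − P sin α = 598.4 − 68.29 = 530.1 N.
Horizontally, friction must balance P cos α = 210.2 N.
μ_s N = 0.31 × 530.1 = 164.3 N.
210.2 > 164.3 N → the toolbox slides; f = μ_k N = 0.21×530.1 = 111 N.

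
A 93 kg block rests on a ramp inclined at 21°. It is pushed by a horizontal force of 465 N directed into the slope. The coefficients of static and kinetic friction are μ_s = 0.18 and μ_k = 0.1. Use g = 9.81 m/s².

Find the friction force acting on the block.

f ≈ 107 N (down the incline)

Resolve perpendicular to the incline: N = m g cos θ + P sin θ = 93×9.81×cos 21° + 465×sin 21° = 1018 N.
Parallel to the incline: P cos θ − m g sin θ = 434.1 − 326.9 = 107.2 N; the friction needed to balance this is 107.2 N acting down the slope.
Maximum static friction: μ_s N = 0.18 × 1018 = 183.3 N.
Since 107.2 N is within the 183.3 N limit, the block stays put and friction is exactly 107 N.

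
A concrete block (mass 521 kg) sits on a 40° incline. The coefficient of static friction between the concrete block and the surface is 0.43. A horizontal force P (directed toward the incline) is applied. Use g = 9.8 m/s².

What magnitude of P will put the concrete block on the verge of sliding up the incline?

P ≈ 10100 N

At impending motion up the slope, friction acts down-slope at its limit: f = μ_s N.
Perpendicular to the incline: N = m g cos θ + P sin θ.
Along the incline: P cos θ = m g sin θ + μ_s N = m g sin θ + μ_s (m g cos θ + P sin θ).
Solving, P (cos θ − μ_s sin θ) = m g (sin θ + μ_s cos θ), so P = 521×9.8×(sin 40° + 0.43 cos 40°)/(cos 40° − 0.43 sin 40°) = 5110×0.9722/0.4896 = 10100 N.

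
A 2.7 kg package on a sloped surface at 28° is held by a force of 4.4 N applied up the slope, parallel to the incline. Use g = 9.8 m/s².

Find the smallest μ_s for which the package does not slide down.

μ_s,min ≈ 0.343

N = m g cos θ = 23.36 N.
Friction must make up the shortfall along the incline: f = m g sin θ − P = 12.42 − 4.4 = 8.022 N.
At the threshold f = μ_s N, so μ_s,min = 8.022/23.36 = 0.343.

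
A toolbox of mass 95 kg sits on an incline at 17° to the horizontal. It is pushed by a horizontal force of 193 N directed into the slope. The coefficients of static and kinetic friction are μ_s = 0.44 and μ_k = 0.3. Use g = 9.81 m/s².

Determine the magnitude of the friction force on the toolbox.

Resolve perpendicular to the incline: N = m g cos θ + P sin θ = 95×9.81×cos 17° + 193×sin 17° = 947.7 N.
Parallel to the incline: P cos θ − m g sin θ = 184.6 − 272.5 = -87.91 N; the friction needed to balance this is 87.91 N acting up the slope.
Maximum static friction: μ_s N = 0.44 × 947.7 = 417 N.
|f_req| = 87.91 ≤ 417 N → the toolbox is in equilibrium; friction equals the required value.

f ≈ 87.9 N (up the incline)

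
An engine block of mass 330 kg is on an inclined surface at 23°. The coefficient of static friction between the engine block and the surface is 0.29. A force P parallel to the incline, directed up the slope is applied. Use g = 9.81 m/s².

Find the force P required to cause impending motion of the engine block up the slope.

At impending motion up the slope, friction acts down-slope at its limit: f = μ_s N.
P is parallel to the surface, so N = m g cos θ = 2980 N.
Along the incline: P = m g sin θ + μ_s N = 1260 + 0.29×2980 = 2130 N.

P ≈ 2130 N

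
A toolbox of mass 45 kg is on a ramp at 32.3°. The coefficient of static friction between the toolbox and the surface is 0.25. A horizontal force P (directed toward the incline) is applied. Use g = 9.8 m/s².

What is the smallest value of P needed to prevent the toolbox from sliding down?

The toolbox tends to slide down (tan θ > μ_s), so at the point of impending slip friction acts up-slope at its limit: f = μ_s N.
Perpendicular to the incline: N = m g cos θ + P sin θ.
Along the incline: P cos θ + μ_s N = m g sin θ, i.e. P cos θ + μ_s (m g cos θ + P sin θ) = m g sin θ.
Solving, P (cos θ + μ_s sin θ) = m g (sin θ − μ_s cos θ), so P = 441×0.323/0.9788 = 146 N.

P_min ≈ 146 N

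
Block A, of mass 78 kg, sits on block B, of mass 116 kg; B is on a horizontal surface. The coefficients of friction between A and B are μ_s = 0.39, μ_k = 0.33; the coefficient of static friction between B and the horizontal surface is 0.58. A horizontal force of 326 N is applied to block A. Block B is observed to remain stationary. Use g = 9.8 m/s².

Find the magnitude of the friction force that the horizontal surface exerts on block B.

f ≈ 252 N

Between the blocks, N₁ = m_A g = 764.4 N.
So the A–B interface can sustain at most μ_s N₁ = 298.1 N of static friction.
P = 326 N exceeds that limit, so A slips over B and the interface friction becomes kinetic: f₁ = μ_k N₁ = 0.33×764.4 = 252 N.
By Newton's third law B feels 252 N forward from A. With B stationary, the floor's static friction on B balances it: f₂ = 252 N (well within μ_s(m_A+m_B)g = 1103 N).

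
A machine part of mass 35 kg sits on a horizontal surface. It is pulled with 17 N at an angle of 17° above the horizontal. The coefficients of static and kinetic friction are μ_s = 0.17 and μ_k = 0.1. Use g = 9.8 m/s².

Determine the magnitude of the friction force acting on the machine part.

f ≈ 16.3 N

The vertical component of P reduces the normal force: N = m g − P sin α = 343 − 4.97 = 338 N.
Horizontally, friction must balance P cos α = 16.26 N.
The static-friction limit is μ_s N = 57.47 N.
Since 16.26 N does not exceed the limit, the machine part stays at rest and f = 16.3 N.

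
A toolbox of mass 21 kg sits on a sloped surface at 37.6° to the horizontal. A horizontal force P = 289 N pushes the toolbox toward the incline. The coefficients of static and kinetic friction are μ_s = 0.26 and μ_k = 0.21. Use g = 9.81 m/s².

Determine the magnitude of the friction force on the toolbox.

Resolve perpendicular to the incline: N = m g cos θ + P sin θ = 21×9.81×cos 37.6° + 289×sin 37.6° = 339.6 N.
Parallel to the incline: P cos θ − m g sin θ = 229 − 125.7 = 103.3 N; the friction needed to balance this is 103.3 N acting down the slope.
The limit of static friction is μ_s N = 88.28 N.
The required 103.3 N exceeds the static limit, so the toolbox slides up-slope and f = μ_k N = 0.21×339.6 = 71.3 N.

f ≈ 71.3 N (down the incline)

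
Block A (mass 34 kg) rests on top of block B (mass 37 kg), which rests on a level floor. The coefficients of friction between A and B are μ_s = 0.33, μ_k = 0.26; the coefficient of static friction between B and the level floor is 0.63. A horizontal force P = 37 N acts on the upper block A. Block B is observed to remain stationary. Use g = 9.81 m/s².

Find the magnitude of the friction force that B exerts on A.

Normal force at the A–B interface: N₁ = m_A g = 333.5 N.
So the A–B interface can sustain at most μ_s N₁ = 110.1 N of static friction.
Since P = 37 N ≤ 110.1 N, A does not slip on B; friction on A equals P = 37 N.
B experiences an equal 37 N forward from A (third law). B is in equilibrium, so the floor supplies f₂ = 37 N of static friction (limit μ_s(m_A+m_B)g = 438.8 N, not exceeded).

f ≈ 37 N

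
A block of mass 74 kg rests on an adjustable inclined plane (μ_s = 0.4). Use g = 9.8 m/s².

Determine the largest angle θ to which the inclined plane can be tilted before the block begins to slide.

θ_max ≈ 21.8°

At the slip threshold, m g sin θ = μ_s · m g cos θ, so tan θ = μ_s.
θ_max = arctan(0.4) = 21.8°.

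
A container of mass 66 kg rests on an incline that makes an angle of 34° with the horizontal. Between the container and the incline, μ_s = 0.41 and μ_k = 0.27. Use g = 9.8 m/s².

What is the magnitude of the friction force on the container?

Normal force: N = m g cos θ = 66 × 9.8 × cos 34° = 536.2 N.
Along the slope the weight component is m g sin θ = 361.7 N; friction must supply exactly this, acting up-slope.
Maximum static friction available: μ_s N = 0.41 × 536.2 = 219.9 N.
Since |361.7| > 219.9 N, static friction cannot hold it; the container slides down the incline and kinetic friction applies: f = μ_k N = 0.27 × 536.2 = 145 N.

f ≈ 145 N (up the incline)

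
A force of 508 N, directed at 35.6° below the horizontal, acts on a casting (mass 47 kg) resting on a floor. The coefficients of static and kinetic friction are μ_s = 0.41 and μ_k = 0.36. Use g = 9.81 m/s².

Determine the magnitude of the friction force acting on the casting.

f ≈ 272 N

N = m g + P sin α = 461.1 + 508×sin 35.6° = 756.8 N.
The horizontal driving force is P cos α = 413.1 N, so equilibrium needs friction f = 413.1 N.
μ_s N = 0.41 × 756.8 = 310.3 N.
The required friction exceeds μ_s N, so the casting moves and f = μ_k N = 272 N.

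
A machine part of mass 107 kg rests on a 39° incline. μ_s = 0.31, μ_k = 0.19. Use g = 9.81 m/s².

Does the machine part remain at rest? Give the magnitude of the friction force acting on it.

N = m g cos θ = 816 N.
Down-slope weight component: m g sin θ = 661 N.
μ_s N = 253 N.
661 > 253 N, so it slides; kinetic friction f = μ_k N = 0.19×816 = 155 N.

f ≈ 155 N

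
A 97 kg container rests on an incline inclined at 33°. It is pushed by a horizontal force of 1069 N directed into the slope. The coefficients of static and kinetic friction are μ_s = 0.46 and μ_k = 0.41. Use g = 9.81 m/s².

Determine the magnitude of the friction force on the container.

Resolve perpendicular to the incline: N = m g cos θ + P sin θ = 97×9.81×cos 33° + 1069×sin 33° = 1380 N.
Along the incline, the net driving force (taking up-slope positive) is P cos θ − m g sin θ = 896.5 − 518.3 = 378.3 N, so equilibrium requires friction f = -378.3 N (down-slope).
Maximum static friction: μ_s N = 0.46 × 1380 = 634.9 N.
|f_req| = 378.3 ≤ 634.9 N → the container is in equilibrium; friction equals the required value.

f ≈ 378 N (down the incline)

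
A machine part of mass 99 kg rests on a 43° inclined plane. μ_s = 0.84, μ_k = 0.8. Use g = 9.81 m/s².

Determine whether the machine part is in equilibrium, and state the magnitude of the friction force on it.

f ≈ 568 N

N = m g cos θ = 710 N.
Down-slope weight component: m g sin θ = 662 N.
μ_s N = 597 N.
662 > 597 N, so it slides; kinetic friction f = μ_k N = 0.8×710 = 568 N.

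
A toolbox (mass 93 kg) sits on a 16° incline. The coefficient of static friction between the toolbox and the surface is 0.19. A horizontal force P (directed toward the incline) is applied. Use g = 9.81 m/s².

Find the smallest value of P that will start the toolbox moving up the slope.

At impending motion up the slope, friction acts down-slope at its limit: f = μ_s N.
Perpendicular to the incline: N = m g cos θ + P sin θ.
Along the incline: P cos θ = m g sin θ + μ_s N = m g sin θ + μ_s (m g cos θ + P sin θ).
Solving, P (cos θ − μ_s sin θ) = m g (sin θ + μ_s cos θ), so P = 93×9.81×(sin 16° + 0.19 cos 16°)/(cos 16° − 0.19 sin 16°) = 912×0.4583/0.9089 = 460 N.

P ≈ 460 N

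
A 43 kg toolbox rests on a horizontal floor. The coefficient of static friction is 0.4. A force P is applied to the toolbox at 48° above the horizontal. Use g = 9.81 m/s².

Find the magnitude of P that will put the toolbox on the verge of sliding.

P ≈ 175 N

N = m g − P sin α (the pull lifts the toolbox).
At impending slip, P cos α = μ_s N = μ_s (m g − P sin α).
Solving: P (cos α + μ_s sin α) = μ_s m g → P = 0.4×422/(cos 48° + 0.4 sin 48°) = 169/0.9664 = 175 N.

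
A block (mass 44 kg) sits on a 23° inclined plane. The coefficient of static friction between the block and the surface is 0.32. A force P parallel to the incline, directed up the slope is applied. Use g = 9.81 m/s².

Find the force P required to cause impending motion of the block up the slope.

At impending motion up the slope, friction acts down-slope at its limit: f = μ_s N.
P is parallel to the surface, so N = m g cos θ = 397 N.
Along the incline: P = m g sin θ + μ_s N = 169 + 0.32×397 = 296 N.

P ≈ 296 N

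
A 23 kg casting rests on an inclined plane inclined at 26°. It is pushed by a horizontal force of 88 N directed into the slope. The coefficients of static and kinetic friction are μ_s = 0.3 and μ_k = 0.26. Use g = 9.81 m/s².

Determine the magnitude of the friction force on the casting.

f ≈ 19.8 N (up the incline)

The horizontal push has a component P sin θ into the surface, so N = m g cos θ + P sin θ = 202.8 + 38.58 = 241.4 N.
Along the incline, the net driving force (taking up-slope positive) is P cos θ − m g sin θ = 79.09 − 98.91 = -19.82 N, so equilibrium requires friction f = 19.82 N (up-slope).
Maximum static friction: μ_s N = 0.3 × 241.4 = 72.41 N.
Since 19.82 N is within the 72.41 N limit, the casting stays put and friction is exactly 19.8 N.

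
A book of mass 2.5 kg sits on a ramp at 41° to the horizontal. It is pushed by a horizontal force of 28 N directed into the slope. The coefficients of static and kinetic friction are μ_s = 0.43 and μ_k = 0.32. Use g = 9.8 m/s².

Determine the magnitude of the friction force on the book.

Normal direction: N = m g cos θ + P sin θ = 36.86 N.
Parallel to the incline: P cos θ − m g sin θ = 21.13 − 16.07 = 5.058 N; the friction needed to balance this is 5.058 N acting down the slope.
Maximum static friction: μ_s N = 0.43 × 36.86 = 15.85 N.
|f_req| = 5.058 ≤ 15.85 N → the book is in equilibrium; friction equals the required value.

f ≈ 5.06 N (down the incline)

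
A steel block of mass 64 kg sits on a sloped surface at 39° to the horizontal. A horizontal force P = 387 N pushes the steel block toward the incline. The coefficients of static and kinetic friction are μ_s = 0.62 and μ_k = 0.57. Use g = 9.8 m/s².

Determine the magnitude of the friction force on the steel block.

Resolve perpendicular to the incline: N = m g cos θ + P sin θ = 64×9.8×cos 39° + 387×sin 39° = 731 N.
Parallel to the incline: P cos θ − m g sin θ = 300.8 − 394.7 = -93.95 N; the friction needed to balance this is 93.95 N acting up the slope.
The limit of static friction is μ_s N = 453.2 N.
|f_req| = 93.95 ≤ 453.2 N → the steel block is in equilibrium; friction equals the required value.

f ≈ 94 N (up the incline)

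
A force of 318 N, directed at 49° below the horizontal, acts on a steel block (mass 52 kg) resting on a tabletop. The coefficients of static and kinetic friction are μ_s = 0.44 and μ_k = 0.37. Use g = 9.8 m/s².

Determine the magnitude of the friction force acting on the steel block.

Vertical equilibrium gives N = m g + P sin α = 749.6 N.
Horizontally, friction must balance P cos α = 208.6 N.
The static-friction limit is μ_s N = 329.8 N.
Since 208.6 N does not exceed the limit, the steel block stays at rest and f = 209 N.

f ≈ 209 N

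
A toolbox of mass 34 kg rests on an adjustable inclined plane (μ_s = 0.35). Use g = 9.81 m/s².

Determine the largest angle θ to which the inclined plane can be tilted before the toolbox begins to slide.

At the slip threshold, m g sin θ = μ_s · m g cos θ, so tan θ = μ_s.
θ_max = arctan(0.35) = 19.3°.

θ_max ≈ 19.3°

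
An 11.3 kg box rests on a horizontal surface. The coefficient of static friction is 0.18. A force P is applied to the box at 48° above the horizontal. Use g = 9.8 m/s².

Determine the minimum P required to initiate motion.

N = m g − P sin α (the pull lifts the box).
At impending slip, P cos α = μ_s N = μ_s (m g − P sin α).
Solving: P (cos α + μ_s sin α) = μ_s m g → P = 0.18×111/(cos 48° + 0.18 sin 48°) = 19.9/0.8029 = 24.8 N.

P ≈ 24.8 N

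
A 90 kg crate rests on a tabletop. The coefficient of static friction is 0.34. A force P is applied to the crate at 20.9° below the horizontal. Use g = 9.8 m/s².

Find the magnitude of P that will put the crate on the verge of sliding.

P ≈ 369 N

N = m g + P sin α (the push presses the crate into the tabletop).
At impending slip, P cos α = μ_s N = μ_s (m g + P sin α).
Solving: P (cos α − μ_s sin α) = μ_s m g → P = 0.34×882/(cos 20.9° − 0.34 sin 20.9°) = 300/0.8129 = 369 N.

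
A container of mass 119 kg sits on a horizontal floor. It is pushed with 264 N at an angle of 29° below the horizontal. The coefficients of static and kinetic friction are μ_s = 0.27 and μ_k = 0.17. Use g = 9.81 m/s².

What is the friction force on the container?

f ≈ 231 N

Vertical equilibrium gives N = m g + P sin α = 1295 N.
The horizontal driving force is P cos α = 230.9 N, so equilibrium needs friction f = 230.9 N.
μ_s N = 0.27 × 1295 = 349.8 N.
Since 230.9 N does not exceed the limit, the container stays at rest and f = 231 N.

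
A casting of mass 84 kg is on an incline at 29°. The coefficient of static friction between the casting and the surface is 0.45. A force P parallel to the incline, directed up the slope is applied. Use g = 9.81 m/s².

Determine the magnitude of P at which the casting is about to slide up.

P ≈ 724 N

At impending motion up the slope, friction acts down-slope at its limit: f = μ_s N.
P is parallel to the surface, so N = m g cos θ = 721 N.
Along the incline: P = m g sin θ + μ_s N = 400 + 0.45×721 = 724 N.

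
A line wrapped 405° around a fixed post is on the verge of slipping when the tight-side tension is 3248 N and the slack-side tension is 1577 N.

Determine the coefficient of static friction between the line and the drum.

μ ≈ 0.102

T₂/T₁ = e^{μβ} → μ = ln(T₂/T₁)/β.
β = 405° = 7.069 rad.
μ = ln(3248/1577)/7.069 = ln(2.06)/7.069 = 0.102.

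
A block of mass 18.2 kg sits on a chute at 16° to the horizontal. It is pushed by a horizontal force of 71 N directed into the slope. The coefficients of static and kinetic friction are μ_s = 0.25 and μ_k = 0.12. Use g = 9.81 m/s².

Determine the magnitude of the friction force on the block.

Normal direction: N = m g cos θ + P sin θ = 191.2 N.
Parallel to the incline: P cos θ − m g sin θ = 68.25 − 49.21 = 19.04 N; the friction needed to balance this is 19.04 N acting down the slope.
The limit of static friction is μ_s N = 47.8 N.
Since 19.04 N is within the 47.8 N limit, the block stays put and friction is exactly 19 N.

f ≈ 19 N (down the incline)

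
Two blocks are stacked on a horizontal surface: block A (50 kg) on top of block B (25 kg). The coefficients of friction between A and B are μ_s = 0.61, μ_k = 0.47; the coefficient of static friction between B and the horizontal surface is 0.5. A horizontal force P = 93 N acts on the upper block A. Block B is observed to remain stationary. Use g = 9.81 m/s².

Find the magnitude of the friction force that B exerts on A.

f ≈ 93 N

Normal force at the A–B interface: N₁ = m_A g = 490.5 N.
So the A–B interface can sustain at most μ_s N₁ = 299.2 N of static friction.
P = 93 N is within that limit, so A and B move together (both at rest); the A–B friction is simply f₁ = P = 93 N.
By Newton's third law B feels 93 N forward from A. With B stationary, the floor's static friction on B balances it: f₂ = 93 N (well within μ_s(m_A+m_B)g = 367.9 N).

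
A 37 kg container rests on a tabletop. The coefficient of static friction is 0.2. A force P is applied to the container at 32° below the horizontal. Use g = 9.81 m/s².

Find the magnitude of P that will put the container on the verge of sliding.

N = m g + P sin α (the push presses the container into the tabletop).
At impending slip, P cos α = μ_s N = μ_s (m g + P sin α).
Solving: P (cos α − μ_s sin α) = μ_s m g → P = 0.2×363/(cos 32° − 0.2 sin 32°) = 72.6/0.7421 = 97.8 N.

P ≈ 97.8 N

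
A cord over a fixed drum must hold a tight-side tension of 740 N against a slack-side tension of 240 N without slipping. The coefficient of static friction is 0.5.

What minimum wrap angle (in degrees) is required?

T₂/T₁ = e^{μβ} → β = ln(T₂/T₁)/μ.
β = ln(740/240)/0.5 = 1.126/0.5 = 2.252 rad.
In degrees: β = 2.252 × 180/π = 129°.

β_min ≈ 129°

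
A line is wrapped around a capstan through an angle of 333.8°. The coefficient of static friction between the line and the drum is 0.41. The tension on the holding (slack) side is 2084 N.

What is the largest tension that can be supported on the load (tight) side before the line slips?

At impending slip the capstan equation gives T₂/T₁ = e^{μβ} with β in radians.
β = 333.8° × π/180 = 5.826 rad.
e^{μβ} = e^{0.41×5.826} = 10.9.
T₂ = T₁ · e^{μβ} = 2084 × 10.9 = 22700 N.

T_max ≈ 22700 N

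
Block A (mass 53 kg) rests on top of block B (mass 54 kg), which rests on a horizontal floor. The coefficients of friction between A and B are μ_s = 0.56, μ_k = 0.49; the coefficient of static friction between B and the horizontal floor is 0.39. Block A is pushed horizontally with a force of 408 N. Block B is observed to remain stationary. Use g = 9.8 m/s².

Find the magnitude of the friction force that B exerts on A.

Normal force at the A–B interface: N₁ = m_A g = 519.4 N.
So the A–B interface can sustain at most μ_s N₁ = 290.9 N of static friction.
P = 408 N exceeds that limit, so A slips over B and the interface friction becomes kinetic: f₁ = μ_k N₁ = 0.49×519.4 = 255 N.
B experiences an equal 255 N forward from A (third law). B is in equilibrium, so the floor supplies f₂ = 255 N of static friction (limit μ_s(m_A+m_B)g = 409 N, not exceeded).

f ≈ 255 N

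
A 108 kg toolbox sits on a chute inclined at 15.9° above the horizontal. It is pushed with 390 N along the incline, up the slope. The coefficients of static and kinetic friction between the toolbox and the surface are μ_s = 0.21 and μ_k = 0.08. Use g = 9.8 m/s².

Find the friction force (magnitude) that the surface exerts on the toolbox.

The normal reaction is N = m g cos θ = 1018 N.
The friction needed for equilibrium is m g sin θ − P = 290 − 390 = -100 N, measured positive up-slope.
Maximum static friction available: μ_s N = 0.21 × 1018 = 213.8 N.
Since |-100| ≤ 213.8 N, static friction is sufficient; f equals the required value, not μ_s N.

f ≈ 100 N (down the incline)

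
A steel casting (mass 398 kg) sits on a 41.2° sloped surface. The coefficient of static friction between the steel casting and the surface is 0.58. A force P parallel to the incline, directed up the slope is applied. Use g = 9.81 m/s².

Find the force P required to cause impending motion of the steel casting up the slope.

At impending motion up the slope, friction acts down-slope at its limit: f = μ_s N.
P is parallel to the surface, so N = m g cos θ = 2940 N.
Along the incline: P = m g sin θ + μ_s N = 2570 + 0.58×2940 = 4280 N.

P ≈ 4280 N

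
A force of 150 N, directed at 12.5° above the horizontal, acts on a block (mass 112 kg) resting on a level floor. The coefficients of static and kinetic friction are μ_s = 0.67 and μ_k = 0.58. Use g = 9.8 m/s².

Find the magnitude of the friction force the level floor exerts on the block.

f ≈ 146 N

The vertical component of P reduces the normal force: N = m g − P sin α = 1098 − 32.47 = 1065 N.
The horizontal driving force is P cos α = 146.4 N, so equilibrium needs friction f = 146.4 N.
μ_s N = 0.67 × 1065 = 713.6 N.
146.4 ≤ 713.6 N → static; friction equals the required 146 N.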